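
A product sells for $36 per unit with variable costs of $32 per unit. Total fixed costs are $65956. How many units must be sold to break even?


Formula: BEQ = Fixed Costs / (Price - Variable Cost)
Contribution margin = $36 - $32 = $4/unit
BEQ = ceil($65956 / $4/unit) = ceil(16489.0) = 16489 units

16489 units


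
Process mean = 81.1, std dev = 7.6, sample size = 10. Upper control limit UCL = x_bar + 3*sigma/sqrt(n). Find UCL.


UCL = 81.1 + 3 * 7.6 / sqrt(10)

88.31


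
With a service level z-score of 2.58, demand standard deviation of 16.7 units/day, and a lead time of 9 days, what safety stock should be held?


Formula: SS = z * sigma_d * sqrt(LT)
sqrt(LT) = sqrt(9) = 3.0
SS = 2.58 * 16.7 * 3.0
SS = 129.3 units

129.3 units


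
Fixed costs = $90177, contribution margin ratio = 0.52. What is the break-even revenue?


Formula: BER = Fixed Costs / Contribution Margin Ratio
BER = $90177 / 0.52
BER = $173417.31 (to the nearest cent)

$173417.31


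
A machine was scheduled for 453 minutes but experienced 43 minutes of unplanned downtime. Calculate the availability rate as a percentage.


Formula: Availability = (Planned Time - Downtime) / Planned Time * 100
Uptime = 453 - 43 = 410 min
Availability = 410 / 453 * 100 = 90.5%

90.5%


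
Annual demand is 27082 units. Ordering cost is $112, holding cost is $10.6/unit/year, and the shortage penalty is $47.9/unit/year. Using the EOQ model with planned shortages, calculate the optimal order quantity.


Formula: EOQ* = sqrt(2DS/H) * sqrt((H+P)/P)
Base EOQ = sqrt(2*27082*112/10.6) = 756.5 units
Correction = sqrt((10.6+47.9)/47.9) = 1.10512
EOQ* = 756.5 * 1.10512 = 836.0 units

836.0 units


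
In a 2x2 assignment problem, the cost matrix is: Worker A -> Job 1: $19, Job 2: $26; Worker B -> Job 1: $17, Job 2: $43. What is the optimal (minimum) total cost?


Option 1: A->1 + B->2 = $19 + $43 = $62
Option 2: A->2 + B->1 = $26 + $17 = $43
Min cost = min($62, $43) = $43

$43


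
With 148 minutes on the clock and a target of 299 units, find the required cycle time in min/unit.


Formula: CT = Available Time / Number of Units
CT = 148 min / 299 units
CT = 0.49 min/unit

0.49 min/unit


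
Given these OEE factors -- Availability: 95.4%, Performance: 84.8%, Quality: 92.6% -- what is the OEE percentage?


Formula: OEE = Availability * Performance * Quality / 10000
A * P = 95.4% * 84.8% / 100 = 80.9%
OEE = 80.9% * 92.6% / 100 = 74.9%

74.9%


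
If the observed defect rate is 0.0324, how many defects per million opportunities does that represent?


DPMO = defect_rate * 1000000 = 0.0324 * 1000000

32400


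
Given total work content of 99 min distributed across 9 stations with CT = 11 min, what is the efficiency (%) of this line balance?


Formula: Efficiency = Sum of Task Times / (N_stations * CT) * 100
Total station capacity = 9 stations * 11 min = 99 min
Efficiency = 99 / 99 * 100 = 100.0%

100.0%


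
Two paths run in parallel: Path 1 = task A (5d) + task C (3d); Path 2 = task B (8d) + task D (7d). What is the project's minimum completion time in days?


Path 1 = 5 + 3 = 8 days
Path 2 = 8 + 7 = 15 days
Duration = max(8, 15) = 15 days

15 days


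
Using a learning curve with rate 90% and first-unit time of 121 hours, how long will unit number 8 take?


Formula: T_n = T_1 * (learning_rate)^(log2(n)) where learning_rate = rate/100
Doublings = log2(8) = 3
T_n = 121 * 0.9^3
T_n = 121 * 0.729 = 88.2 hours

88.2 hours


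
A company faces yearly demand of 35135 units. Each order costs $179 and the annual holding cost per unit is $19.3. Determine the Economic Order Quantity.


Formula: EOQ = sqrt(2 * D * S / H)
Numerator: 2 * 35135 * 179 = 12578330
2DS/H = 12578330 / 19.3 = 651726.9
EOQ = sqrt(651726.9) = 807.3 units

807.3 units


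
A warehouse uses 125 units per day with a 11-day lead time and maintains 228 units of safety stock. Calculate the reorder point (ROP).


Formula: ROP = (Daily Demand * Lead Time) + Safety Stock
Demand during lead time = 125 * 11 = 1375 units
ROP = 1375 + 228 = 1603 units

1603 units


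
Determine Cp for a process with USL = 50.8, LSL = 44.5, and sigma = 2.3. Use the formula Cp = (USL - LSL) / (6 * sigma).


Cp = (50.8 - 44.5) / (6 * 2.3)

0.46


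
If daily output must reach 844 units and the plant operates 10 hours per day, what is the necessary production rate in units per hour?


Formula: Production Rate = Daily Demand / Available Hours
Rate = 844 units/day / 10 hours/day
Rate = 84.4 units/hour

84.4 units/hour


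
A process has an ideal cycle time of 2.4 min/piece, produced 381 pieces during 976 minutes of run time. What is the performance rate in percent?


Formula: Performance = (Ideal CT * Total Count) / Run Time * 100
Ideal output time = 2.4 * 381 = 914.4 min
Performance = 914.4 / 976 * 100 = 93.7%

93.7%


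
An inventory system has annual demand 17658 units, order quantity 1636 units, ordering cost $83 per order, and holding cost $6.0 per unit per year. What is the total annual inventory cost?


TC = 17658/1636 * 83 + 1636/2 * 6.0

$5803.85


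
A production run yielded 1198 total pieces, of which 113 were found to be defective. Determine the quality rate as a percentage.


Formula: Quality Rate = Good Pieces / Total Pieces * 100
Good pieces = 1198 - 113 = 1085
QR = 1085 / 1198 * 100 = 90.6%

90.6%


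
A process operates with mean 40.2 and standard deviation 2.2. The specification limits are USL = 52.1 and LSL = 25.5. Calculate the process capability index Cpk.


Cpu = (52.1 - 40.2) / (3 * 2.2) = 1.8
Cpl = (40.2 - 25.5) / (3 * 2.2) = 2.23
Cpk = min(1.8, 2.23) = 1.8

1.8


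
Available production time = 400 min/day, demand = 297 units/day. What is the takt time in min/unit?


Formula: Takt Time = Available Production Time / Customer Demand
Takt = 400 min/day / 297 units/day
Takt = 1.35 min/unit

1.35 min/unit


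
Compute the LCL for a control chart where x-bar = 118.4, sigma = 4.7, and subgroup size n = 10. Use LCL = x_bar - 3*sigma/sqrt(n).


LCL = 118.4 - 3 * 4.7 / sqrt(10)

113.94


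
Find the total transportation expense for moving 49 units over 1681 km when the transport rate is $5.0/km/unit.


TC = dist * cost * units = 1681 * 5.0 * 49 = $411845.00

$411845.00


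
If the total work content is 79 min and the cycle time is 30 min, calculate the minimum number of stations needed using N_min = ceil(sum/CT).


Formula: N_min = ceil(Sum of Task Times / Cycle Time)
N_min = ceil(79 min / 30 min) = ceil(2.6333)
N_min = 3 stations

3


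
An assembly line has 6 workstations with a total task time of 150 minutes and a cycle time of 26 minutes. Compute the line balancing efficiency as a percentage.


Formula: Efficiency = Sum of Task Times / (N_stations * CT) * 100
Total station capacity = 6 stations * 26 min = 156 min
Efficiency = 150 / 156 * 100 = 96.2%

96.2%


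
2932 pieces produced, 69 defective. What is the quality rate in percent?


Formula: Quality Rate = Good Pieces / Total Pieces * 100
Good pieces = 2932 - 69 = 2863
QR = 2863 / 2932 * 100 = 97.6%

97.6%


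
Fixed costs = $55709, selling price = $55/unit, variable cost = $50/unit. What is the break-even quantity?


Formula: BEQ = Fixed Costs / (Price - Variable Cost)
Contribution margin = $55 - $50 = $5/unit
BEQ = ceil($55709 / $5/unit) = ceil(11141.8) = 11142 units

11142 units


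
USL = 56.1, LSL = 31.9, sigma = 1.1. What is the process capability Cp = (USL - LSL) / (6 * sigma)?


Cp = (56.1 - 31.9) / (6 * 1.1)

3.67


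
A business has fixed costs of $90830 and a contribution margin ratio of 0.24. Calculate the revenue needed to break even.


Formula: BER = Fixed Costs / Contribution Margin Ratio
BER = $90830 / 0.24
BER = $378458.33 (to the nearest cent)

$378458.33


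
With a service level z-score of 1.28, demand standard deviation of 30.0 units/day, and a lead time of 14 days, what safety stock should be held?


Formula: SS = z * sigma_d * sqrt(LT)
sqrt(LT) = sqrt(14) = 3.7417
SS = 1.28 * 30.0 * 3.7417
SS = 143.7 units

143.7 units


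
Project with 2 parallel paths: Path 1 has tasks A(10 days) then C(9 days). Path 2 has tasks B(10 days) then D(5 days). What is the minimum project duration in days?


Path 1 = 10 + 9 = 19 days
Path 2 = 10 + 5 = 15 days
Duration = max(19, 15) = 19 days

19 days


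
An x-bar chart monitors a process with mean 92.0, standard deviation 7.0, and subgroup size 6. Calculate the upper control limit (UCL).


UCL = 92.0 + 3 * 7.0 / sqrt(6)

100.57


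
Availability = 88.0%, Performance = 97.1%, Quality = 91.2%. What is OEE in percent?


Formula: OEE = Availability * Performance * Quality / 10000
A * P = 88.0% * 97.1% / 100 = 85.45%
OEE = 85.45% * 91.2% / 100 = 77.9%

77.9%


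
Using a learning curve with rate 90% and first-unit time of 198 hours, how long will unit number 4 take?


Formula: T_n = T_1 * (learning_rate)^(log2(n)) where learning_rate = rate/100
Doublings = log2(4) = 2
T_n = 198 * 0.9^2
T_n = 198 * 0.81 = 160.4 hours

160.4 hours


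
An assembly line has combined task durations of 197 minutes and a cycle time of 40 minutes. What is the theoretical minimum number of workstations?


Formula: N_min = ceil(Sum of Task Times / Cycle Time)
N_min = ceil(197 min / 40 min) = ceil(4.925)
N_min = 5 stations

5


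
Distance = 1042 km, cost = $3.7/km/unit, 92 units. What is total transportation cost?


TC = dist * cost * units = 1042 * 3.7 * 92 = $354696.80

$354696.80


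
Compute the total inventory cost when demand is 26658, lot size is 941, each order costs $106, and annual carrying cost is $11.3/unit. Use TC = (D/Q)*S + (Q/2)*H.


TC = 26658/941 * 106 + 941/2 * 11.3

$8319.57


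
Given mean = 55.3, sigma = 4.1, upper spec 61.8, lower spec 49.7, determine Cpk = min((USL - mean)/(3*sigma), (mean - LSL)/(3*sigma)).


Cpu = (61.8 - 55.3) / (3 * 4.1) = 0.53
Cpl = (55.3 - 49.7) / (3 * 4.1) = 0.46
Cpk = min(0.53, 0.46) = 0.46

0.46


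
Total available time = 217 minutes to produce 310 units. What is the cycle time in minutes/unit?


Formula: CT = Available Time / Number of Units
CT = 217 min / 310 units
CT = 0.7 min/unit

0.7 min/unit


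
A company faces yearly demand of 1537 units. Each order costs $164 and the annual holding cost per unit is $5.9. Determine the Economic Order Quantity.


Formula: EOQ = sqrt(2 * D * S / H)
Numerator: 2 * 1537 * 164 = 504136
2DS/H = 504136 / 5.9 = 85446.8
EOQ = sqrt(85446.8) = 292.3 units

292.3 units


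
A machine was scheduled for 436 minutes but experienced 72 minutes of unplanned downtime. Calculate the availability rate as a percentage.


Formula: Availability = (Planned Time - Downtime) / Planned Time * 100
Uptime = 436 - 72 = 364 min
Availability = 364 / 436 * 100 = 83.5%

83.5%


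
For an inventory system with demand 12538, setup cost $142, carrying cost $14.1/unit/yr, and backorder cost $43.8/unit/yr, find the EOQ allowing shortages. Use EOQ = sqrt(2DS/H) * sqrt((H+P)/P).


Formula: EOQ* = sqrt(2DS/H) * sqrt((H+P)/P)
Base EOQ = sqrt(2*12538*142/14.1) = 502.53 units
Correction = sqrt((14.1+43.8)/43.8) = 1.14975
EOQ* = 502.53 * 1.14975 = 577.8 units

577.8 units


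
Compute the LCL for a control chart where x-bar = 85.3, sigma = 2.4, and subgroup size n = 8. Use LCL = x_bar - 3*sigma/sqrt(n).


LCL = 85.3 - 3 * 2.4 / sqrt(8)

82.75


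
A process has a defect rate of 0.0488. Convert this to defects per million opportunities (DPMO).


DPMO = defect_rate * 1000000 = 0.0488 * 1000000

48800


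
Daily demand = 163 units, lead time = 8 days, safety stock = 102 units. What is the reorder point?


Formula: ROP = (Daily Demand * Lead Time) + Safety Stock
Demand during lead time = 163 * 8 = 1304 units
ROP = 1304 + 102 = 1406 units

1406 units


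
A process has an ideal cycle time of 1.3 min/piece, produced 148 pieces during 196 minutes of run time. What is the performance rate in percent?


Formula: Performance = (Ideal CT * Total Count) / Run Time * 100
Ideal output time = 1.3 * 148 = 192.4 min
Performance = 192.4 / 196 * 100 = 98.2%

98.2%


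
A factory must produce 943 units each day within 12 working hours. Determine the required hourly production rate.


Formula: Production Rate = Daily Demand / Available Hours
Rate = 943 units/day / 12 hours/day
Rate = 78.6 units/hour

78.6 units/hour


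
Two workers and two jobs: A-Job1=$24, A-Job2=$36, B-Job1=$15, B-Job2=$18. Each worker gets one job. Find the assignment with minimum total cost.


Option 1: A->1 + B->2 = $24 + $18 = $42
Option 2: A->2 + B->1 = $36 + $15 = $51
Min cost = min($42, $51) = $42

$42


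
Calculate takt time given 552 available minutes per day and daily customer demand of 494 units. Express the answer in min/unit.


Formula: Takt Time = Available Production Time / Customer Demand
Takt = 552 min/day / 494 units/day
Takt = 1.12 min/unit

1.12 min/unit


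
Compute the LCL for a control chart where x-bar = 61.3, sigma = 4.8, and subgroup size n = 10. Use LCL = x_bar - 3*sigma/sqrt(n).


LCL = 61.3 - 3 * 4.8 / sqrt(10)

56.75


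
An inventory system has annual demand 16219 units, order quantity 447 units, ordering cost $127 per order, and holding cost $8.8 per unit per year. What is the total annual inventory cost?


TC = 16219/447 * 127 + 447/2 * 8.8

$6574.88


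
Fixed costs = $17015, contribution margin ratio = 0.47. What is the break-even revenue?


Formula: BER = Fixed Costs / Contribution Margin Ratio
BER = $17015 / 0.47
BER = $36202.13 (to the nearest cent)

$36202.13


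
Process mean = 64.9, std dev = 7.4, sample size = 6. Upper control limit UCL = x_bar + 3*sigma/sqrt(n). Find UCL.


UCL = 64.9 + 3 * 7.4 / sqrt(6)

73.96


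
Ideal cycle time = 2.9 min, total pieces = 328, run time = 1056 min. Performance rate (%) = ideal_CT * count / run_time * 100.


Formula: Performance = (Ideal CT * Total Count) / Run Time * 100
Ideal output time = 2.9 * 328 = 951.2 min
Performance = 951.2 / 1056 * 100 = 90.1%

90.1%


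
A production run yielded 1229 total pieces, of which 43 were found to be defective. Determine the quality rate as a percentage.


Formula: Quality Rate = Good Pieces / Total Pieces * 100
Good pieces = 1229 - 43 = 1186
QR = 1186 / 1229 * 100 = 96.5%

96.5%


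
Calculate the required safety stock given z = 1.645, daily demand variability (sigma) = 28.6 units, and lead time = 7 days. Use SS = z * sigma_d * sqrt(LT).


Formula: SS = z * sigma_d * sqrt(LT)
sqrt(LT) = sqrt(7) = 2.6458
SS = 1.645 * 28.6 * 2.6458
SS = 124.5 units

124.5 units


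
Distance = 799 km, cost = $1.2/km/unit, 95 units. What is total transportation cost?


TC = dist * cost * units = 799 * 1.2 * 95 = $91086.00

$91086.00


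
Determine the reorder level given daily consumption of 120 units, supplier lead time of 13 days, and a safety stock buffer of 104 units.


Formula: ROP = (Daily Demand * Lead Time) + Safety Stock
Demand during lead time = 120 * 13 = 1560 units
ROP = 1560 + 104 = 1664 units

1664 units


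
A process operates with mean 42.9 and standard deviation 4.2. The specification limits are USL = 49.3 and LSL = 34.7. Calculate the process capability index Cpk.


Cpu = (49.3 - 42.9) / (3 * 4.2) = 0.51
Cpl = (42.9 - 34.7) / (3 * 4.2) = 0.65
Cpk = min(0.51, 0.65) = 0.51

0.51


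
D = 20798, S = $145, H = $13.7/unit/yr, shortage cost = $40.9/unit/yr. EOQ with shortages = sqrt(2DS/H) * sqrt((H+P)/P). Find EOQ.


Formula: EOQ* = sqrt(2DS/H) * sqrt((H+P)/P)
Base EOQ = sqrt(2*20798*145/13.7) = 663.51 units
Correction = sqrt((13.7+40.9)/40.9) = 1.15541
EOQ* = 663.51 * 1.15541 = 766.6 units

766.6 units


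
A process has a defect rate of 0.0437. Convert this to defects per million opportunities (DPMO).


DPMO = defect_rate * 1000000 = 0.0437 * 1000000

43700


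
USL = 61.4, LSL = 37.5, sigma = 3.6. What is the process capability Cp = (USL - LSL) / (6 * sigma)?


Cp = (61.4 - 37.5) / (6 * 3.6)

1.11


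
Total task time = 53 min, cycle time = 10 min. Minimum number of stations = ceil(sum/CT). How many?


Formula: N_min = ceil(Sum of Task Times / Cycle Time)
N_min = ceil(53 min / 10 min) = ceil(5.3)
N_min = 6 stations

6


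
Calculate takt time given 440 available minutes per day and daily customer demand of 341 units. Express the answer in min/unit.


Formula: Takt Time = Available Production Time / Customer Demand
Takt = 440 min/day / 341 units/day
Takt = 1.29 min/unit

1.29 min/unit


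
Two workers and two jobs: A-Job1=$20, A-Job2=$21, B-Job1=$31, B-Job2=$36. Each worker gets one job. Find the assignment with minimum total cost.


Option 1: A->1 + B->2 = $20 + $36 = $56
Option 2: A->2 + B->1 = $21 + $31 = $52
Min cost = min($56, $52) = $52

$52


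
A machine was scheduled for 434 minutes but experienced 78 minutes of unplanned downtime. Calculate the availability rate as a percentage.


Formula: Availability = (Planned Time - Downtime) / Planned Time * 100
Uptime = 434 - 78 = 356 min
Availability = 356 / 434 * 100 = 82.0%

82.0%


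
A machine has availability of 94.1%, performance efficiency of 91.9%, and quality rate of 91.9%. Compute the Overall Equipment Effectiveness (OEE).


Formula: OEE = Availability * Performance * Quality / 10000
A * P = 94.1% * 91.9% / 100 = 86.48%
OEE = 86.48% * 91.9% / 100 = 79.5%

79.5%


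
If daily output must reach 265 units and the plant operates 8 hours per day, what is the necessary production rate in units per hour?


Formula: Production Rate = Daily Demand / Available Hours
Rate = 265 units/day / 8 hours/day
Rate = 33.1 units/hour

33.1 units/hour


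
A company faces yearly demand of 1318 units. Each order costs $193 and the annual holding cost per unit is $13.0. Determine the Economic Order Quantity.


Formula: EOQ = sqrt(2 * D * S / H)
Numerator: 2 * 1318 * 193 = 508748
2DS/H = 508748 / 13.0 = 39134.5
EOQ = sqrt(39134.5) = 197.8 units

197.8 units


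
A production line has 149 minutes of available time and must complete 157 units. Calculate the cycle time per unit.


Formula: CT = Available Time / Number of Units
CT = 149 min / 157 units
CT = 0.95 min/unit

0.95 min/unit


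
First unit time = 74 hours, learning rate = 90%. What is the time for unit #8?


Formula: T_n = T_1 * (learning_rate)^(log2(n)) where learning_rate = rate/100
Doublings = log2(8) = 3
T_n = 74 * 0.9^3
T_n = 74 * 0.729 = 53.9 hours

53.9 hours


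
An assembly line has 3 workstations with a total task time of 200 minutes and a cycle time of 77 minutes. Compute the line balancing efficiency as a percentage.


Formula: Efficiency = Sum of Task Times / (N_stations * CT) * 100
Total station capacity = 3 stations * 77 min = 231 min
Efficiency = 200 / 231 * 100 = 86.6%

86.6%


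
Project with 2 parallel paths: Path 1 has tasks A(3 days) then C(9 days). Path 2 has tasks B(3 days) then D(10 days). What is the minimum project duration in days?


Path 1 = 3 + 9 = 12 days
Path 2 = 3 + 10 = 13 days
Duration = max(12, 13) = 13 days

13 days


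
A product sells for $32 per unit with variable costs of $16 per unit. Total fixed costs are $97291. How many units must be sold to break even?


Formula: BEQ = Fixed Costs / (Price - Variable Cost)
Contribution margin = $32 - $16 = $16/unit
BEQ = ceil($97291 / $16/unit) = ceil(6080.69) = 6081 units

6081 units


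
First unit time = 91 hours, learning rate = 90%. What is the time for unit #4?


Formula: T_n = T_1 * (learning_rate)^(log2(n)) where learning_rate = rate/100
Doublings = log2(4) = 2
T_n = 91 * 0.9^2
T_n = 91 * 0.81 = 73.7 hours

73.7 hours


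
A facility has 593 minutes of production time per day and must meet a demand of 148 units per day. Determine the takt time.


Formula: Takt Time = Available Production Time / Customer Demand
Takt = 593 min/day / 148 units/day
Takt = 4.01 min/unit

4.01 min/unit


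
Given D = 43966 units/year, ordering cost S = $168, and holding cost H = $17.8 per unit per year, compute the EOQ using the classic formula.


Formula: EOQ = sqrt(2 * D * S / H)
Numerator: 2 * 43966 * 168 = 14772576
2DS/H = 14772576 / 17.8 = 829920.0
EOQ = sqrt(829920.0) = 911.0 units

911.0 units


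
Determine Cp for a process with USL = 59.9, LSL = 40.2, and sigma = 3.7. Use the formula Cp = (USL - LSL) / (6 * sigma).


Cp = (59.9 - 40.2) / (6 * 3.7)

0.89


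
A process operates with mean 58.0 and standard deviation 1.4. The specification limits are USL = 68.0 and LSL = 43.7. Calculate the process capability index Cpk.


Cpu = (68.0 - 58.0) / (3 * 1.4) = 2.38
Cpl = (58.0 - 43.7) / (3 * 1.4) = 3.4
Cpk = min(2.38, 3.4) = 2.38

2.38


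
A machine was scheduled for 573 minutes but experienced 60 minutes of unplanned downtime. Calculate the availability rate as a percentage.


Formula: Availability = (Planned Time - Downtime) / Planned Time * 100
Uptime = 573 - 60 = 513 min
Availability = 513 / 573 * 100 = 89.5%

89.5%


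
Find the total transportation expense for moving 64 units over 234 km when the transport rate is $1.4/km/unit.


TC = dist * cost * units = 234 * 1.4 * 64 = $20966.40

$20966.40


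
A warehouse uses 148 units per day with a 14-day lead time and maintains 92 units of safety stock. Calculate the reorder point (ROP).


Formula: ROP = (Daily Demand * Lead Time) + Safety Stock
Demand during lead time = 148 * 14 = 2072 units
ROP = 2072 + 92 = 2164 units

2164 units


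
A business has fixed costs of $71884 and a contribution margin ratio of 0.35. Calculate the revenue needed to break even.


Formula: BER = Fixed Costs / Contribution Margin Ratio
BER = $71884 / 0.35
BER = $205382.86 (to the nearest cent)

$205382.86


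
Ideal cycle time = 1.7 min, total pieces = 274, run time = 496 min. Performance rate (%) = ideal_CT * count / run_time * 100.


Formula: Performance = (Ideal CT * Total Count) / Run Time * 100
Ideal output time = 1.7 * 274 = 465.8 min
Performance = 465.8 / 496 * 100 = 93.9%

93.9%


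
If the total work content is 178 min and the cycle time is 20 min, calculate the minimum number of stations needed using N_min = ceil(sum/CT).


Formula: N_min = ceil(Sum of Task Times / Cycle Time)
N_min = ceil(178 min / 20 min) = ceil(8.9)
N_min = 9 stations

9


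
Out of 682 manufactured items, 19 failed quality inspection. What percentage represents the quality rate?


Formula: Quality Rate = Good Pieces / Total Pieces * 100
Good pieces = 682 - 19 = 663
QR = 663 / 682 * 100 = 97.2%

97.2%


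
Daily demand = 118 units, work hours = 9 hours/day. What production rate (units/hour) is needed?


Formula: Production Rate = Daily Demand / Available Hours
Rate = 118 units/day / 9 hours/day
Rate = 13.1 units/hour

13.1 units/hour


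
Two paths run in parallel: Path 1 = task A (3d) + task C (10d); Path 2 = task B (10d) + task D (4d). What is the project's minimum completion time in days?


Path 1 = 3 + 10 = 13 days
Path 2 = 10 + 4 = 14 days
Duration = max(13, 14) = 14 days

14 days


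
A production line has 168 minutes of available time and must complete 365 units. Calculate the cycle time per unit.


Formula: CT = Available Time / Number of Units
CT = 168 min / 365 units
CT = 0.46 min/unit

0.46 min/unit


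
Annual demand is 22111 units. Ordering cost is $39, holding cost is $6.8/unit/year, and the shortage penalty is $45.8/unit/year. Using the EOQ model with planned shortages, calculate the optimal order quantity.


Formula: EOQ* = sqrt(2DS/H) * sqrt((H+P)/P)
Base EOQ = sqrt(2*22111*39/6.8) = 503.61 units
Correction = sqrt((6.8+45.8)/45.8) = 1.07167
EOQ* = 503.61 * 1.07167 = 539.7 units

539.7 units


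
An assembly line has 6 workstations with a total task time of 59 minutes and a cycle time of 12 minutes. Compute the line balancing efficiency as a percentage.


Formula: Efficiency = Sum of Task Times / (N_stations * CT) * 100
Total station capacity = 6 stations * 12 min = 72 min
Efficiency = 59 / 72 * 100 = 81.9%

81.9%


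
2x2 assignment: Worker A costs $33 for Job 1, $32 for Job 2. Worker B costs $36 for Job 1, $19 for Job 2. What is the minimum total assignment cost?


Option 1: A->1 + B->2 = $33 + $19 = $52
Option 2: A->2 + B->1 = $32 + $36 = $68
Min cost = min($52, $68) = $52

$52


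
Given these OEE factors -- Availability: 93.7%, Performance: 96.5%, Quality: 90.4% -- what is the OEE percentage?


Formula: OEE = Availability * Performance * Quality / 10000
A * P = 93.7% * 96.5% / 100 = 90.42%
OEE = 90.42% * 90.4% / 100 = 81.7%

81.7%


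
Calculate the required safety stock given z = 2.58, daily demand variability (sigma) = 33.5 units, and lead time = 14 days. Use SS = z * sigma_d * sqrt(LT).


Formula: SS = z * sigma_d * sqrt(LT)
sqrt(LT) = sqrt(14) = 3.7417
SS = 2.58 * 33.5 * 3.7417
SS = 323.4 units

323.4 units


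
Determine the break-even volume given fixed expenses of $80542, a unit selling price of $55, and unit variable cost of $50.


Formula: BEQ = Fixed Costs / (Price - Variable Cost)
Contribution margin = $55 - $50 = $5/unit
BEQ = ceil($80542 / $5/unit) = ceil(16108.4) = 16109 units

16109 units


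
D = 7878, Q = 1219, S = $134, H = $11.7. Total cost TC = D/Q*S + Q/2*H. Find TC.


TC = 7878/1219 * 134 + 1219/2 * 11.7

$7997.15


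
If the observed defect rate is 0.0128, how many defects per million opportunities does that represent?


DPMO = defect_rate * 1000000 = 0.0128 * 1000000

12800


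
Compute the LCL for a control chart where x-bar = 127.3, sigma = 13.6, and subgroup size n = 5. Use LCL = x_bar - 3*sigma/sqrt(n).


LCL = 127.3 - 3 * 13.6 / sqrt(5)

109.05


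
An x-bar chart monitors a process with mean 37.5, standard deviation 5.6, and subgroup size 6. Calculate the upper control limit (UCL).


UCL = 37.5 + 3 * 5.6 / sqrt(6)

44.36


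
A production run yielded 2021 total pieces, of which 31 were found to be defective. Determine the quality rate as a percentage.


Formula: Quality Rate = Good Pieces / Total Pieces * 100
Good pieces = 2021 - 31 = 1990
QR = 1990 / 2021 * 100 = 98.5%

98.5%


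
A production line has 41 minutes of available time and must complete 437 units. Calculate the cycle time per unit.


Formula: CT = Available Time / Number of Units
CT = 41 min / 437 units
CT = 0.09 min/unit

0.09 min/unit


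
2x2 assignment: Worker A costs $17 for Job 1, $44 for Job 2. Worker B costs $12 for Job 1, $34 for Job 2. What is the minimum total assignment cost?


Option 1: A->1 + B->2 = $17 + $34 = $51
Option 2: A->2 + B->1 = $44 + $12 = $56
Min cost = min($51, $56) = $51

$51


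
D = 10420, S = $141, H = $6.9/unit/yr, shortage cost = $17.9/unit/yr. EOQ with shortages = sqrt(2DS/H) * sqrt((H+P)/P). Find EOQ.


Formula: EOQ* = sqrt(2DS/H) * sqrt((H+P)/P)
Base EOQ = sqrt(2*10420*141/6.9) = 652.58 units
Correction = sqrt((6.9+17.9)/17.9) = 1.17706
EOQ* = 652.58 * 1.17706 = 768.1 units

768.1 units


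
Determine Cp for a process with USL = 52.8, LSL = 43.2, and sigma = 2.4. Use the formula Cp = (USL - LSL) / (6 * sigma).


Cp = (52.8 - 43.2) / (6 * 2.4)

0.67


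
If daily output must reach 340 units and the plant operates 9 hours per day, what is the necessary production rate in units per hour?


Formula: Production Rate = Daily Demand / Available Hours
Rate = 340 units/day / 9 hours/day
Rate = 37.8 units/hour

37.8 units/hour


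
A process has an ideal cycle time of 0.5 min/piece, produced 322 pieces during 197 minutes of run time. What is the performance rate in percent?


Formula: Performance = (Ideal CT * Total Count) / Run Time * 100
Ideal output time = 0.5 * 322 = 161.0 min
Performance = 161.0 / 197 * 100 = 81.7%

81.7%


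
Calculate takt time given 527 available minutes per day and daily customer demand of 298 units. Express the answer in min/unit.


Formula: Takt Time = Available Production Time / Customer Demand
Takt = 527 min/day / 298 units/day
Takt = 1.77 min/unit

1.77 min/unit


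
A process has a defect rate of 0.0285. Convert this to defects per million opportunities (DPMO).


DPMO = defect_rate * 1000000 = 0.0285 * 1000000

28500


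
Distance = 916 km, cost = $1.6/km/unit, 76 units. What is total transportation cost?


TC = dist * cost * units = 916 * 1.6 * 76 = $111385.60

$111385.60


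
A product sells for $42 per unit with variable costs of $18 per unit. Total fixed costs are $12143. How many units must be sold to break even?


Formula: BEQ = Fixed Costs / (Price - Variable Cost)
Contribution margin = $42 - $18 = $24/unit
BEQ = ceil($12143 / $24/unit) = ceil(505.96) = 506 units

506 units


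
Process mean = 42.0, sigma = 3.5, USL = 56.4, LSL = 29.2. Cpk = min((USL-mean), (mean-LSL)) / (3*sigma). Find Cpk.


Cpu = (56.4 - 42.0) / (3 * 3.5) = 1.37
Cpl = (42.0 - 29.2) / (3 * 3.5) = 1.22
Cpk = min(1.37, 1.22) = 1.22

1.22


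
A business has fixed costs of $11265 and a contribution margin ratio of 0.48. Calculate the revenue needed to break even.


Formula: BER = Fixed Costs / Contribution Margin Ratio
BER = $11265 / 0.48
BER = $23468.75 (to the nearest cent)

$23468.75


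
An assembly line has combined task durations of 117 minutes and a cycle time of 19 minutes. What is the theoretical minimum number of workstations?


Formula: N_min = ceil(Sum of Task Times / Cycle Time)
N_min = ceil(117 min / 19 min) = ceil(6.1579)
N_min = 7 stations

7


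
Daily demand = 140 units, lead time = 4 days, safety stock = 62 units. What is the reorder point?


Formula: ROP = (Daily Demand * Lead Time) + Safety Stock
Demand during lead time = 140 * 4 = 560 units
ROP = 560 + 62 = 622 units

622 units


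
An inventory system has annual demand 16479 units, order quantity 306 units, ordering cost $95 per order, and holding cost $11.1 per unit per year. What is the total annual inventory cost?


TC = 16479/306 * 95 + 306/2 * 11.1

$6814.33


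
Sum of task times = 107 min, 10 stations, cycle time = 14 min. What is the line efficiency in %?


Formula: Efficiency = Sum of Task Times / (N_stations * CT) * 100
Total station capacity = 10 stations * 14 min = 140 min
Efficiency = 107 / 140 * 100 = 76.4%

76.4%


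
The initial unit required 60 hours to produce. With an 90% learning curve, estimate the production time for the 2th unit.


Formula: T_n = T_1 * (learning_rate)^(log2(n)) where learning_rate = rate/100
Doublings = log2(2) = 1
T_n = 60 * 0.9^1
T_n = 60 * 0.9 = 54.0 hours

54.0 hours


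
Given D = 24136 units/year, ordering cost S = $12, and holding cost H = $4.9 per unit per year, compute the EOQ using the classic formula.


Formula: EOQ = sqrt(2 * D * S / H)
Numerator: 2 * 24136 * 12 = 579264
2DS/H = 579264 / 4.9 = 118217.1
EOQ = sqrt(118217.1) = 343.8 units

343.8 units


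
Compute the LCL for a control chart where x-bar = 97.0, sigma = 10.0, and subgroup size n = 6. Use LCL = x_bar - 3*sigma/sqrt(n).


LCL = 97.0 - 3 * 10.0 / sqrt(6)

84.75


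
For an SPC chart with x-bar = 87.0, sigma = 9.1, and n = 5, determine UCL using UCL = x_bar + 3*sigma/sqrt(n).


UCL = 87.0 + 3 * 9.1 / sqrt(5)

99.21


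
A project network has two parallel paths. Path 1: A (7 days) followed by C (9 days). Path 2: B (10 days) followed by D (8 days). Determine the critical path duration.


Path 1 = 7 + 9 = 16 days
Path 2 = 10 + 8 = 18 days
Duration = max(16, 18) = 18 days

18 days


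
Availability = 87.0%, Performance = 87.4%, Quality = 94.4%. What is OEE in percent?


Formula: OEE = Availability * Performance * Quality / 10000
A * P = 87.0% * 87.4% / 100 = 76.04%
OEE = 76.04% * 94.4% / 100 = 71.8%

71.8%


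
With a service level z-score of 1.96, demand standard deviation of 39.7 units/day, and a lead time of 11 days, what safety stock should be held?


Formula: SS = z * sigma_d * sqrt(LT)
sqrt(LT) = sqrt(11) = 3.3166
SS = 1.96 * 39.7 * 3.3166
SS = 258.1 units

258.1 units


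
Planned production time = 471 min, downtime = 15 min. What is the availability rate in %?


Formula: Availability = (Planned Time - Downtime) / Planned Time * 100
Uptime = 471 - 15 = 456 min
Availability = 456 / 471 * 100 = 96.8%

96.8%


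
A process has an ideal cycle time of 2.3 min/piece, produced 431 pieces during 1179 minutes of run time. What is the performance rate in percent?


Formula: Performance = (Ideal CT * Total Count) / Run Time * 100
Ideal output time = 2.3 * 431 = 991.3 min
Performance = 991.3 / 1179 * 100 = 84.1%

84.1%


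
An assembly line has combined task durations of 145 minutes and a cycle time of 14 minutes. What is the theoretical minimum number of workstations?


Formula: N_min = ceil(Sum of Task Times / Cycle Time)
N_min = ceil(145 min / 14 min) = ceil(10.3571)
N_min = 11 stations

11


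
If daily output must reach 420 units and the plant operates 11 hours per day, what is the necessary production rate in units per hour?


Formula: Production Rate = Daily Demand / Available Hours
Rate = 420 units/day / 11 hours/day
Rate = 38.2 units/hour

38.2 units/hour


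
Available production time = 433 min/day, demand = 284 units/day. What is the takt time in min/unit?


Formula: Takt Time = Available Production Time / Customer Demand
Takt = 433 min/day / 284 units/day
Takt = 1.52 min/unit

1.52 min/unit


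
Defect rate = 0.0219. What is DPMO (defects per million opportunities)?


DPMO = defect_rate * 1000000 = 0.0219 * 1000000

21900


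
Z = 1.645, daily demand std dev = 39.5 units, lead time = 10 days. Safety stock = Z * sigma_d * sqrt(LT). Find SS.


Formula: SS = z * sigma_d * sqrt(LT)
sqrt(LT) = sqrt(10) = 3.1623
SS = 1.645 * 39.5 * 3.1623
SS = 205.5 units

205.5 units


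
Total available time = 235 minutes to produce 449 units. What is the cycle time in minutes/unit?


Formula: CT = Available Time / Number of Units
CT = 235 min / 449 units
CT = 0.52 min/unit

0.52 min/unit


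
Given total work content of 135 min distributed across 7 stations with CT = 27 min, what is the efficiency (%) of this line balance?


Formula: Efficiency = Sum of Task Times / (N_stations * CT) * 100
Total station capacity = 7 stations * 27 min = 189 min
Efficiency = 135 / 189 * 100 = 71.4%

71.4%


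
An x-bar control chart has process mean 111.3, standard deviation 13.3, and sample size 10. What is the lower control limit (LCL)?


LCL = 111.3 - 3 * 13.3 / sqrt(10)

98.68


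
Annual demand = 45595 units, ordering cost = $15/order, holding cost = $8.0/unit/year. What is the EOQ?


Formula: EOQ = sqrt(2 * D * S / H)
Numerator: 2 * 45595 * 15 = 1367850
2DS/H = 1367850 / 8.0 = 170981.3
EOQ = sqrt(170981.3) = 413.5 units

413.5 units


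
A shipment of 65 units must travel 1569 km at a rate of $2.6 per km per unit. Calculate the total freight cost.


TC = dist * cost * units = 1569 * 2.6 * 65 = $265161.00

$265161.00


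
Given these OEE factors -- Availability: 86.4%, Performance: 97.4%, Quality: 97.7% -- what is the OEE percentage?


Formula: OEE = Availability * Performance * Quality / 10000
A * P = 86.4% * 97.4% / 100 = 84.15%
OEE = 84.15% * 97.7% / 100 = 82.2%

82.2%


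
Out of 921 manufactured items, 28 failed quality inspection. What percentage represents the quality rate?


Formula: Quality Rate = Good Pieces / Total Pieces * 100
Good pieces = 921 - 28 = 893
QR = 893 / 921 * 100 = 97.0%

97.0%


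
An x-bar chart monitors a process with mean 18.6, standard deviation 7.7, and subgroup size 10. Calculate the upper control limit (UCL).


UCL = 18.6 + 3 * 7.7 / sqrt(10)

25.9


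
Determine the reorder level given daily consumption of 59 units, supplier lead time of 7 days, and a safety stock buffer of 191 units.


Formula: ROP = (Daily Demand * Lead Time) + Safety Stock
Demand during lead time = 59 * 7 = 413 units
ROP = 413 + 191 = 604 units

604 units


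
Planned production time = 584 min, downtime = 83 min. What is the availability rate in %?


Formula: Availability = (Planned Time - Downtime) / Planned Time * 100
Uptime = 584 - 83 = 501 min
Availability = 501 / 584 * 100 = 85.8%

85.8%


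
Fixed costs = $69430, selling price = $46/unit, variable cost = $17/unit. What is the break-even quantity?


Formula: BEQ = Fixed Costs / (Price - Variable Cost)
Contribution margin = $46 - $17 = $29/unit
BEQ = ceil($69430 / $29/unit) = ceil(2394.14) = 2395 units

2395 units


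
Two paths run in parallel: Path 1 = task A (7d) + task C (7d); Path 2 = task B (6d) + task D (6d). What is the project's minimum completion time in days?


Path 1 = 7 + 7 = 14 days
Path 2 = 6 + 6 = 12 days
Duration = max(14, 12) = 14 days

14 days


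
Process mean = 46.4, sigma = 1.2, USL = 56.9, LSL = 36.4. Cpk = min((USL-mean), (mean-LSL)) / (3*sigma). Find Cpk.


Cpu = (56.9 - 46.4) / (3 * 1.2) = 2.92
Cpl = (46.4 - 36.4) / (3 * 1.2) = 2.78
Cpk = min(2.92, 2.78) = 2.78

2.78


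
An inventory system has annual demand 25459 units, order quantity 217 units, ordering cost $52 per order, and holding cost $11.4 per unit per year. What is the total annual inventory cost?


TC = 25459/217 * 52 + 217/2 * 11.4

$7337.67


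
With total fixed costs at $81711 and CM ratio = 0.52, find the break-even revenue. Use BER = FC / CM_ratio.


Formula: BER = Fixed Costs / Contribution Margin Ratio
BER = $81711 / 0.52
BER = $157136.54 (to the nearest cent)

$157136.54


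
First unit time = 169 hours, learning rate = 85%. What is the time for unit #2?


Formula: T_n = T_1 * (learning_rate)^(log2(n)) where learning_rate = rate/100
Doublings = log2(2) = 1
T_n = 169 * 0.85^1
T_n = 169 * 0.85 = 143.7 hours

143.7 hours


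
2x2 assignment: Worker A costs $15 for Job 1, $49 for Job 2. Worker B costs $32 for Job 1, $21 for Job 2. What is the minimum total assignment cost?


Option 1: A->1 + B->2 = $15 + $21 = $36
Option 2: A->2 + B->1 = $49 + $32 = $81
Min cost = min($36, $81) = $36

$36


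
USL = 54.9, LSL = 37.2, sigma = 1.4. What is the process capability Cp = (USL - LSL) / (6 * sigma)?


Cp = (54.9 - 37.2) / (6 * 1.4)

2.11


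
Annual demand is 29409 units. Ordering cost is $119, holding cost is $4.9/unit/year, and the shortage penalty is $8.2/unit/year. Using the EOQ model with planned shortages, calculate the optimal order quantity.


Formula: EOQ* = sqrt(2DS/H) * sqrt((H+P)/P)
Base EOQ = sqrt(2*29409*119/4.9) = 1195.17 units
Correction = sqrt((4.9+8.2)/8.2) = 1.26395
EOQ* = 1195.17 * 1.26395 = 1510.6 units

1510.6 units


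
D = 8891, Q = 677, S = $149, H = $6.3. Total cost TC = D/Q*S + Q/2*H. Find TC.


TC = 8891/677 * 149 + 677/2 * 6.3

$4089.36


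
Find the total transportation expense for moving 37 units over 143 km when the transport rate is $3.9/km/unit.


TC = dist * cost * units = 143 * 3.9 * 37 = $20634.90

$20634.90


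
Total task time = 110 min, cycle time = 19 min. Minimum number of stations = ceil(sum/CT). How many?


Formula: N_min = ceil(Sum of Task Times / Cycle Time)
N_min = ceil(110 min / 19 min) = ceil(5.7895)
N_min = 6 stations

6


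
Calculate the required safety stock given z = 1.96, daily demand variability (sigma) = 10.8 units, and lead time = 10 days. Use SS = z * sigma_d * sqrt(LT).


Formula: SS = z * sigma_d * sqrt(LT)
sqrt(LT) = sqrt(10) = 3.1623
SS = 1.96 * 10.8 * 3.1623
SS = 66.9 units

66.9 units


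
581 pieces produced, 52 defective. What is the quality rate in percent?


Formula: Quality Rate = Good Pieces / Total Pieces * 100
Good pieces = 581 - 52 = 529
QR = 529 / 581 * 100 = 91.0%

91.0%


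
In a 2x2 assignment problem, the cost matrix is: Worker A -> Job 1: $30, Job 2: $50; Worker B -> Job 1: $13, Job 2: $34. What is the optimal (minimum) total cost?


Option 1: A->1 + B->2 = $30 + $34 = $64
Option 2: A->2 + B->1 = $50 + $13 = $63
Min cost = min($64, $63) = $63

$63
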